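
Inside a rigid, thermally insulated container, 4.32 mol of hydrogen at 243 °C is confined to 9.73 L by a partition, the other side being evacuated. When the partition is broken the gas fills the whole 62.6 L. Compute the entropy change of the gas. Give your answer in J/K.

For an ideal gas in free expansion Q = 0 and W = 0, so T is unchanged.
Entropy is a state function; using a reversible isothermal path, ΔS_gas = nR ln(V₂/V₁) = 4.32 × 8.314 × ln(62.6/9.73) = 66.9 J/K.

ΔS_gas = 66.9 J/K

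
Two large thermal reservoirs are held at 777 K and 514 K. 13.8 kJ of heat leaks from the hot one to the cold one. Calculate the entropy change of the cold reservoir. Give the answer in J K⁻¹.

ΔS_cold = 26.8 J/K

The cold reservoir gains heat Q, so ΔS_cold = +Q/T_C = 13800/514 = 26.8 J/K.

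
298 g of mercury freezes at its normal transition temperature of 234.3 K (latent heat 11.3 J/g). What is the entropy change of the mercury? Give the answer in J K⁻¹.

Heat released by the substance: Q = −mL = −298 × 11.3 = −3367.4 J.
At constant T, ΔS = Q_rev/T = −3367.4 / 234.3 = -14.4 J/K.

ΔS = -14.4 J/K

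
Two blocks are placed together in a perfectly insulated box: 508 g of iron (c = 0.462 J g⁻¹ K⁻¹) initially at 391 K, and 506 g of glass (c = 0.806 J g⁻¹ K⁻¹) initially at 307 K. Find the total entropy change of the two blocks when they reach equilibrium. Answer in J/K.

ΔS_total = 4.44 J/K

Energy balance: T_f = (m₁c₁T₁ + m₂c₂T₂)/(m₁c₁ + m₂c₂) = 337.68 K.
ΔS₁ = m₁c₁ ln(T_f/T₁) = 234.696 × ln(337.68/391) = -34.41 J/K.
ΔS₂ = m₂c₂ ln(T_f/T₂) = 407.836 × ln(337.68/307) = 38.85 J/K.
ΔS_total = -34.41 + 38.85 = 4.44 J/K.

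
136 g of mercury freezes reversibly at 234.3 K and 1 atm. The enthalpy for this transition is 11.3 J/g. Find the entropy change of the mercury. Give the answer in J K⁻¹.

ΔS = -6.56 J/K

Heat released by the substance: Q = −mL = −136 × 11.3 = −1536.8 J.
At constant T, ΔS = Q_rev/T = −1536.8 / 234.3 = -6.56 J/K.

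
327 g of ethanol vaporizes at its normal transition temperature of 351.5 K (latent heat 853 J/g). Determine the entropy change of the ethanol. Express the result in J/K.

Heat absorbed by the substance: Q = mL = 327 × 853 = 278931 J.
At constant T, ΔS = Q_rev/T = 278931 / 351.5 = 794 J/K.

ΔS = 794 J/K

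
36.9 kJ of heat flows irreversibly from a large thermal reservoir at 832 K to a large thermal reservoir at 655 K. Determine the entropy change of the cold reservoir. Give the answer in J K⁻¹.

The cold reservoir gains heat Q, so ΔS_cold = +Q/T_C = 36900/655 = 56.3 J/K.

ΔS_cold = 56.3 J/K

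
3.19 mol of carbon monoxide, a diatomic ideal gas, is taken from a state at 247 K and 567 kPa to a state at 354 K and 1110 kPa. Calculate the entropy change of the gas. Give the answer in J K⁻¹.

ΔS = nC_p ln(T₂/T₁) − nR ln(P₂/P₁), with C_p = 7R/2 = 29.1 J mol⁻¹ K⁻¹ for a diatomic ideal gas.
ΔS = 3.19 × [29.1 × ln(354/247) − 8.314 × ln(1110/567)] = 15.6 J/K.

ΔS = 15.6 J/K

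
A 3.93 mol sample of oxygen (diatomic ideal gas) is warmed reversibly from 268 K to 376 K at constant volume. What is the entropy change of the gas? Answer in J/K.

ΔS = 27.7 J/K

At constant volume, ΔS = nC_V ln(T₂/T₁) with C_V = 5R/2 = 20.79 J mol⁻¹ K⁻¹.
ΔS = 3.93 × 20.79 × ln(376/268) = 27.7 J/K.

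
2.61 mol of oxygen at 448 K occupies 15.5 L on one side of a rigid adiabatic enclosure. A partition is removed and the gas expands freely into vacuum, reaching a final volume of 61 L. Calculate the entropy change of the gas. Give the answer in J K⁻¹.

ΔS_gas = 29.7 J/K

For an ideal gas in free expansion Q = 0 and W = 0, so T is unchanged.
Entropy is a state function; using a reversible isothermal path, ΔS_gas = nR ln(V₂/V₁) = 2.61 × 8.314 × ln(61/15.5) = 29.7 J/K.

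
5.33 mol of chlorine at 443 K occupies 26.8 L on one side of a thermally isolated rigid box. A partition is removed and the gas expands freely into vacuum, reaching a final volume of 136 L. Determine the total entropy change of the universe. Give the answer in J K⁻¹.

For an ideal gas in free expansion Q = 0 and W = 0, so T is unchanged.
Entropy is a state function; using a reversible isothermal path, ΔS_gas = nR ln(V₂/V₁) = 5.33 × 8.314 × ln(136/26.8) = 72 J/K.
The insulated surroundings exchange no heat, so ΔS_surr = 0 and ΔS_universe = ΔS_gas.

ΔS_universe = 72 J/K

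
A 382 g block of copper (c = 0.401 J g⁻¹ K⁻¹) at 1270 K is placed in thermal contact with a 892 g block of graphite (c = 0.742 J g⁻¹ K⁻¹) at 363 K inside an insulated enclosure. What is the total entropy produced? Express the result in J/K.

ΔS_total = 122 J/K

Energy balance: T_f = (m₁c₁T₁ + m₂c₂T₂)/(m₁c₁ + m₂c₂) = 533.46 K.
ΔS₁ = m₁c₁ ln(T_f/T₁) = 153.182 × ln(533.46/1270) = -132.9 J/K.
ΔS₂ = m₂c₂ ln(T_f/T₂) = 661.864 × ln(533.46/363) = 254.8 J/K.
ΔS_total = -132.9 + 254.8 = 122 J/K.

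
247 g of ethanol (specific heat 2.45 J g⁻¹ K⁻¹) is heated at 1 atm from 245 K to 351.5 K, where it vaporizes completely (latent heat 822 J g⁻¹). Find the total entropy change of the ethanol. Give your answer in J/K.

Warming step: ΔS₁ = m c ln(T_tr/T_i) = 247 × 2.45 × ln(351.5/245) = 218.4 J/K.
Phase change: ΔS₂ = +mL/T_tr = 247 × 822 / 351.5 = 577.6 J/K.
ΔS_total = (218.4) + (577.6) = 796 J/K.

ΔS = 796 J/K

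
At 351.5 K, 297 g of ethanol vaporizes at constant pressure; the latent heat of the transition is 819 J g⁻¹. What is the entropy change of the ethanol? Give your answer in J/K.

Heat absorbed by the substance: Q = mL = 297 × 819 = 243243 J.
At constant T, ΔS = Q_rev/T = 243243 / 351.5 = 692 J/K.

ΔS = 692 J/K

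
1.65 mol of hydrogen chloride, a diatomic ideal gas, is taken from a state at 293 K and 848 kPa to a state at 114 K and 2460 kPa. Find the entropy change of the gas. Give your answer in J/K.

ΔS = -59.9 J/K

ΔS = nC_p ln(T₂/T₁) − nR ln(P₂/P₁), with C_p = 7R/2 = 29.1 J mol⁻¹ K⁻¹ for a diatomic ideal gas.
ΔS = 1.65 × [29.1 × ln(114/293) − 8.314 × ln(2460/848)] = -59.9 J/K.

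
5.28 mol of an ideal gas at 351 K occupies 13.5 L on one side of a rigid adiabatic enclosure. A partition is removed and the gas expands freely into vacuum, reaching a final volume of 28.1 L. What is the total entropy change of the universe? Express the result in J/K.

For an ideal gas in free expansion Q = 0 and W = 0, so T is unchanged.
Entropy is a state function; using a reversible isothermal path, ΔS_gas = nR ln(V₂/V₁) = 5.28 × 8.314 × ln(28.1/13.5) = 32.2 J/K.
The insulated surroundings exchange no heat, so ΔS_surr = 0 and ΔS_universe = ΔS_gas.

ΔS_universe = 32.2 J/K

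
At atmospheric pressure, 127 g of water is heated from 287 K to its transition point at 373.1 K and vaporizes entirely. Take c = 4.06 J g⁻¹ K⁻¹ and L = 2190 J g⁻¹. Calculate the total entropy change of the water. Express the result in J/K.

ΔS = 881 J/K

Warming step: ΔS₁ = m c ln(T_tr/T_i) = 127 × 4.06 × ln(373.1/287) = 135.3 J/K.
Phase change: ΔS₂ = +mL/T_tr = 127 × 2190 / 373.1 = 745.5 J/K.
ΔS_total = (135.3) + (745.5) = 881 J/K.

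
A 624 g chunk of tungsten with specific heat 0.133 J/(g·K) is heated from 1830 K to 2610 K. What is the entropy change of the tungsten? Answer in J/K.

ΔS = 29.5 J/K

ΔS = ∫dQ_rev/T = m c ln(T₂/T₁) = 624 × 0.133 × ln(2610/1830) = 29.5 J/K.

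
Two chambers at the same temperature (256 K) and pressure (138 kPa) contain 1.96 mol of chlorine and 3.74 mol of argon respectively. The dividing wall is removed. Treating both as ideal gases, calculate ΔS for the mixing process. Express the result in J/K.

Mole fractions: x_A = 1.96/5.7 = 0.344, x_B = 0.656.
ΔS_mix = −R(n_A ln x_A + n_B ln x_B) = −8.314 × (1.96 ln 0.344 + 3.74 ln 0.656) = 30.5 J/K.

ΔS_mix = 30.5 J/K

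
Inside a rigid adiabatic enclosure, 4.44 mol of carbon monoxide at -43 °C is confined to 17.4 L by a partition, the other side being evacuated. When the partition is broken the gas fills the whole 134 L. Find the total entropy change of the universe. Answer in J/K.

ΔS_universe = 75.4 J/K

No heat is exchanged and no work is done, so the ideal-gas temperature stays constant.
Entropy is a state function; using a reversible isothermal path, ΔS_gas = nR ln(V₂/V₁) = 4.44 × 8.314 × ln(134/17.4) = 75.4 J/K.
The insulated surroundings exchange no heat, so ΔS_surr = 0 and ΔS_universe = ΔS_gas.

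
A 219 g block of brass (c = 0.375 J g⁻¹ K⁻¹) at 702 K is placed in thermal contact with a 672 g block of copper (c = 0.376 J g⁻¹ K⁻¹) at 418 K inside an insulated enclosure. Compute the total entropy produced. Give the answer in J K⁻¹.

Energy balance: T_f = (m₁c₁T₁ + m₂c₂T₂)/(m₁c₁ + m₂c₂) = 487.66 K.
ΔS₁ = m₁c₁ ln(T_f/T₁) = 82.125 × ln(487.66/702) = -29.92 J/K.
ΔS₂ = m₂c₂ ln(T_f/T₂) = 252.672 × ln(487.66/418) = 38.95 J/K.
ΔS_total = -29.92 + 38.95 = 9.03 J/K.

ΔS_total = 9.03 J/K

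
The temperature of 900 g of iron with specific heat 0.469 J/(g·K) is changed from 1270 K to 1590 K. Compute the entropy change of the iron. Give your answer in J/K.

ΔS = ∫dQ_rev/T = m c ln(T₂/T₁) = 900 × 0.469 × ln(1590/1270) = 94.9 J/K.

ΔS = 94.9 J/K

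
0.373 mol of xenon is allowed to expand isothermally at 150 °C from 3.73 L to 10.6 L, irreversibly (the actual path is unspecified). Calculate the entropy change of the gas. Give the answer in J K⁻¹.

Entropy is a state function, so ΔS_gas depends only on the end states.
For an isothermal ideal gas ΔS_gas = nR ln(V₂/V₁) = 0.373 × 8.314 × ln(10.6/3.73) = 3.24 J/K.

ΔS_gas = 3.24 J/K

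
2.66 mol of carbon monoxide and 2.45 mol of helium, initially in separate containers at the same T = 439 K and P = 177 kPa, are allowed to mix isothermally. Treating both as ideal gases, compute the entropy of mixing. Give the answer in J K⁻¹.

ΔS_mix = 29.4 J/K

Mole fractions: x_A = 2.66/5.11 = 0.521, x_B = 0.479.
ΔS_mix = −R(n_A ln x_A + n_B ln x_B) = −8.314 × (2.66 ln 0.521 + 2.45 ln 0.479) = 29.4 J/K.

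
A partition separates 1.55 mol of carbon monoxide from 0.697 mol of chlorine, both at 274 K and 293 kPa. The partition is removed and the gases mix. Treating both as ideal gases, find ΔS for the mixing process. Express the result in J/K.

Mole fractions: x_A = 1.55/2.25 = 0.69, x_B = 0.31.
ΔS_mix = −R(n_A ln x_A + n_B ln x_B) = −8.314 × (1.55 ln 0.69 + 0.697 ln 0.31) = 11.6 J/K.

ΔS_mix = 11.6 J/K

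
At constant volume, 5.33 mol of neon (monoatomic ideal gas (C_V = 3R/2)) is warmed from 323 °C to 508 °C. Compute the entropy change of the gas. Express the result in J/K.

In kelvin: T₁ = 596.15 K, T₂ = 781.15 K. At constant volume, ΔS = nC_V ln(T₂/T₁) with C_V = 3R/2 = 12.47 J mol⁻¹ K⁻¹.
ΔS = 5.33 × 12.47 × ln(781.15/596.15) = 18 J/K.

ΔS = 18 J/K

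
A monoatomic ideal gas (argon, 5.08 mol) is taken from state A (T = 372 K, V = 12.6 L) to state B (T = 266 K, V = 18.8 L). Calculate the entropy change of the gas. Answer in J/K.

Entropy is a state function: ΔS = nC_V ln(T₂/T₁) + nR ln(V₂/V₁), with C_V = 3R/2 = 12.47 J mol⁻¹ K⁻¹ for a monoatomic ideal gas.
ΔS = 5.08 × [12.47 × ln(266/372) + 8.314 × ln(18.8/12.6)] = -4.35 J/K.

ΔS = -4.35 J/K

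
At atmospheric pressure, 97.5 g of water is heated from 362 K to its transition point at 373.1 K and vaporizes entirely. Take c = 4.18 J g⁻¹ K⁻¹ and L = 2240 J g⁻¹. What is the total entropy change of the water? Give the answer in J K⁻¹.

Warming step: ΔS₁ = m c ln(T_tr/T_i) = 97.5 × 4.18 × ln(373.1/362) = 12.31 J/K.
Phase change: ΔS₂ = +mL/T_tr = 97.5 × 2240 / 373.1 = 585.4 J/K.
ΔS_total = (12.31) + (585.4) = 598 J/K.

ΔS = 598 J/K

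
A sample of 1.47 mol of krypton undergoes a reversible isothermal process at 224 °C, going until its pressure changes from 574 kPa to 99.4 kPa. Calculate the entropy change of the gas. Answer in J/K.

ΔS_gas = 21.4 J/K

For an isothermal ideal gas ΔS_gas = nR ln(P₁/P₂) = 1.47 × 8.314 × ln(574/99.4) = 21.4 J/K.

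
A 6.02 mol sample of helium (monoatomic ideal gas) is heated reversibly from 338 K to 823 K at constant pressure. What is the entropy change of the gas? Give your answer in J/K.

ΔS = 111 J/K

At constant pressure, ΔS = nC_p ln(T₂/T₁) with C_p = 5R/2 = 20.79 J mol⁻¹ K⁻¹.
ΔS = 6.02 × 20.79 × ln(823/338) = 111 J/K.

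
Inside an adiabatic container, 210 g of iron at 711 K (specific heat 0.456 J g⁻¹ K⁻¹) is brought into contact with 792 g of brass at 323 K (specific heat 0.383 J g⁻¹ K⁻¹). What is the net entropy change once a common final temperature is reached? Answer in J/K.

ΔS_total = 25.5 J/K

Energy balance: T_f = (m₁c₁T₁ + m₂c₂T₂)/(m₁c₁ + m₂c₂) = 416.1 K.
ΔS₁ = m₁c₁ ln(T_f/T₁) = 95.76 × ln(416.1/711) = -51.3 J/K.
ΔS₂ = m₂c₂ ln(T_f/T₂) = 303.336 × ln(416.1/323) = 76.83 J/K.
ΔS_total = -51.3 + 76.83 = 25.5 J/K.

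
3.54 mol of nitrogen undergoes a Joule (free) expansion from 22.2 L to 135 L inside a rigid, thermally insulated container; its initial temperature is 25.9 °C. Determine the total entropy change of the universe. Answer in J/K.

For an ideal gas in free expansion Q = 0 and W = 0, so T is unchanged.
Entropy is a state function; using a reversible isothermal path, ΔS_gas = nR ln(V₂/V₁) = 3.54 × 8.314 × ln(135/22.2) = 53.1 J/K.
The insulated surroundings exchange no heat, so ΔS_surr = 0 and ΔS_universe = ΔS_gas.

ΔS_universe = 53.1 J/K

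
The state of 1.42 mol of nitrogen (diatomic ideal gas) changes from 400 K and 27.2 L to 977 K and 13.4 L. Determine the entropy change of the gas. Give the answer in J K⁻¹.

Entropy is a state function: ΔS = nC_V ln(T₂/T₁) + nR ln(V₂/V₁), with C_V = 5R/2 = 20.79 J mol⁻¹ K⁻¹ for a diatomic ideal gas.
ΔS = 1.42 × [20.79 × ln(977/400) + 8.314 × ln(13.4/27.2)] = 18 J/K.

ΔS = 18 J/K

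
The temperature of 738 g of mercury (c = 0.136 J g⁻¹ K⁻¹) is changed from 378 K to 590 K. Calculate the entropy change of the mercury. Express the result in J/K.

ΔS = 44.7 J/K

ΔS = ∫dQ_rev/T = m c ln(T₂/T₁) = 738 × 0.136 × ln(590/378) = 44.7 J/K.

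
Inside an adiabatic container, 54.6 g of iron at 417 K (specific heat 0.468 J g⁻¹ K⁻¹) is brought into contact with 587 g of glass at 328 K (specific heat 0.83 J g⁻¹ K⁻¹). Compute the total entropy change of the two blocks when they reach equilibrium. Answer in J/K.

ΔS_total = 0.753 J/K

Energy balance: T_f = (m₁c₁T₁ + m₂c₂T₂)/(m₁c₁ + m₂c₂) = 332.44 K.
ΔS₁ = m₁c₁ ln(T_f/T₁) = 25.5528 × ln(332.44/417) = -5.791 J/K.
ΔS₂ = m₂c₂ ln(T_f/T₂) = 487.21 × ln(332.44/328) = 6.544 J/K.
ΔS_total = -5.791 + 6.544 = 0.753 J/K.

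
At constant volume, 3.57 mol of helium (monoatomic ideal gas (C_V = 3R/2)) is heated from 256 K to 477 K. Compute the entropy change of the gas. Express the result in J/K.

At constant volume, ΔS = nC_V ln(T₂/T₁) with C_V = 3R/2 = 12.47 J mol⁻¹ K⁻¹.
ΔS = 3.57 × 12.47 × ln(477/256) = 27.7 J/K.

ΔS = 27.7 J/K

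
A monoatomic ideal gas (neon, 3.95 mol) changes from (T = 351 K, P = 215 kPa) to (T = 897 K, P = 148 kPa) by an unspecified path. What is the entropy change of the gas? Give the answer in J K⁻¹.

ΔS = 89.3 J/K

ΔS = nC_p ln(T₂/T₁) − nR ln(P₂/P₁), with C_p = 5R/2 = 20.79 J mol⁻¹ K⁻¹ for a monoatomic ideal gas.
ΔS = 3.95 × [20.79 × ln(897/351) − 8.314 × ln(148/215)] = 89.3 J/K.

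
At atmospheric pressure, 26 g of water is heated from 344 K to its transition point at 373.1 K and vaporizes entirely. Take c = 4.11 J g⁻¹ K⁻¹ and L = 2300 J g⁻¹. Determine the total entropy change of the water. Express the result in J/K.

ΔS = 169 J/K

Warming step: ΔS₁ = m c ln(T_tr/T_i) = 26 × 4.11 × ln(373.1/344) = 8.678 J/K.
Phase change: ΔS₂ = +mL/T_tr = 26 × 2300 / 373.1 = 160.3 J/K.
ΔS_total = (8.678) + (160.3) = 169 J/K.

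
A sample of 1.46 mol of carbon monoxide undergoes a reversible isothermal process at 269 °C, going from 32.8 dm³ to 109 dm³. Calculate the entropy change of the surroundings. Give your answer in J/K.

ΔS_surr = -14.6 J/K

For an isothermal ideal gas ΔS_gas = nR ln(V₂/V₁) = 1.46 × 8.314 × ln(109/32.8) = 14.6 J/K.
The process is reversible, so ΔS_surr = −ΔS_gas = -14.6 J/K and ΔS_universe = 0.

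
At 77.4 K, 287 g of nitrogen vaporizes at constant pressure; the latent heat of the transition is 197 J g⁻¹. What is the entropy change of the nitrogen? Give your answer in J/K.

Heat absorbed by the substance: Q = mL = 287 × 197 = 56539 J.
At constant T, ΔS = Q_rev/T = 56539 / 77.4 = 730 J/K.

ΔS = 730 J/K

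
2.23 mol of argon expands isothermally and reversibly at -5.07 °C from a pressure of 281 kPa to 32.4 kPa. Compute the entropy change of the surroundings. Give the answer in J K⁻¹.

ΔS_surr = -40.1 J/K

For an isothermal ideal gas ΔS_gas = nR ln(P₁/P₂) = 2.23 × 8.314 × ln(281/32.4) = 40.1 J/K.
The process is reversible, so ΔS_surr = −ΔS_gas = -40.1 J/K and ΔS_universe = 0.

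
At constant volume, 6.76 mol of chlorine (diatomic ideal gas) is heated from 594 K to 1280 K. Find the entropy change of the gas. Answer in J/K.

ΔS = 108 J/K

At constant volume, ΔS = nC_V ln(T₂/T₁) with C_V = 5R/2 = 20.79 J mol⁻¹ K⁻¹.
ΔS = 6.76 × 20.79 × ln(1280/594) = 108 J/K.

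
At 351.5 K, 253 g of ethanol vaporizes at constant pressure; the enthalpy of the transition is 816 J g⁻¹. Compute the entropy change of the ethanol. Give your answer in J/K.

Heat absorbed by the substance: Q = mL = 253 × 816 = 206448 J.
At constant T, ΔS = Q_rev/T = 206448 / 351.5 = 587 J/K.

ΔS = 587 J/K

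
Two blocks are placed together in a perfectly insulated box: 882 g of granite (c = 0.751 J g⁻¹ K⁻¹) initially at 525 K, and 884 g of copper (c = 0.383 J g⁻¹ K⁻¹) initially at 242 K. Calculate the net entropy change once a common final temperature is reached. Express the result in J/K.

ΔS_total = 60.7 J/K

Energy balance: T_f = (m₁c₁T₁ + m₂c₂T₂)/(m₁c₁ + m₂c₂) = 429.28 K.
ΔS₁ = m₁c₁ ln(T_f/T₁) = 662.382 × ln(429.28/525) = -133.34 J/K.
ΔS₂ = m₂c₂ ln(T_f/T₂) = 338.572 × ln(429.28/242) = 194.06 J/K.
ΔS_total = -133.34 + 194.06 = 60.7 J/K.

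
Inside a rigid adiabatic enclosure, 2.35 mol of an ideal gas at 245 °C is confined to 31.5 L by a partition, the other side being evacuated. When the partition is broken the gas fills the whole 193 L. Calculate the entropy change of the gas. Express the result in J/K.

For an ideal gas in free expansion Q = 0 and W = 0, so T is unchanged.
Entropy is a state function; using a reversible isothermal path, ΔS_gas = nR ln(V₂/V₁) = 2.35 × 8.314 × ln(193/31.5) = 35.4 J/K.

ΔS_gas = 35.4 J/K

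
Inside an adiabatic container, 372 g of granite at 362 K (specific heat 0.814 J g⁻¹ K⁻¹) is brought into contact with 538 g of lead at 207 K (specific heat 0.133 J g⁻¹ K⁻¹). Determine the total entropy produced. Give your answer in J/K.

Energy balance: T_f = (m₁c₁T₁ + m₂c₂T₂)/(m₁c₁ + m₂c₂) = 332.37 K.
ΔS₁ = m₁c₁ ln(T_f/T₁) = 302.808 × ln(332.37/362) = -25.85 J/K.
ΔS₂ = m₂c₂ ln(T_f/T₂) = 71.554 × ln(332.37/207) = 33.88 J/K.
ΔS_total = -25.85 + 33.88 = 8.03 J/K.

ΔS_total = 8.03 J/K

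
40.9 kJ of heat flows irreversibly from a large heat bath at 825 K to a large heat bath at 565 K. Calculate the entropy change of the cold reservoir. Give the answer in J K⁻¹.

ΔS_cold = 72.4 J/K

The cold reservoir gains heat Q, so ΔS_cold = +Q/T_C = 40900/565 = 72.4 J/K.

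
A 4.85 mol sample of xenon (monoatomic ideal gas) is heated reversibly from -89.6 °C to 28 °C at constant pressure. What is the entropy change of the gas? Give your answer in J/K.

ΔS = 49.9 J/K

In kelvin: T₁ = 183.55 K, T₂ = 301.15 K. At constant pressure, ΔS = nC_p ln(T₂/T₁) with C_p = 5R/2 = 20.79 J mol⁻¹ K⁻¹.
ΔS = 4.85 × 20.79 × ln(301.15/183.55) = 49.9 J/K.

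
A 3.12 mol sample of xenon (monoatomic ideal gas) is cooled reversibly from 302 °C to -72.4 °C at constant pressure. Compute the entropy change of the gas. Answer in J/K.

In kelvin: T₁ = 575.15 K, T₂ = 200.75 K. At constant pressure, ΔS = nC_p ln(T₂/T₁) with C_p = 5R/2 = 20.79 J mol⁻¹ K⁻¹.
ΔS = 3.12 × 20.79 × ln(200.75/575.15) = -68.3 J/K.

ΔS = -68.3 J/K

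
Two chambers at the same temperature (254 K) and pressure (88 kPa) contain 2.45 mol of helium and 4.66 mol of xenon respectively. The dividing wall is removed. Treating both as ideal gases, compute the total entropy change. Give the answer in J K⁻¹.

Mole fractions: x_A = 2.45/7.11 = 0.345, x_B = 0.655.
ΔS_mix = −R(n_A ln x_A + n_B ln x_B) = −8.314 × (2.45 ln 0.345 + 4.66 ln 0.655) = 38.1 J/K.

ΔS_mix = 38.1 J/K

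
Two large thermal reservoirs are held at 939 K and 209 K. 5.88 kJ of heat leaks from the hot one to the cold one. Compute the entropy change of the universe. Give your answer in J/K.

ΔS_total = 21.9 J/K

ΔS_hot = −Q/T_H = −5880/939 = -6.262 J/K and ΔS_cold = +Q/T_C = 5880/209 = 28.13 J/K.
ΔS_total = -6.262 + 28.13 = 21.9 J/K, positive as the second law requires.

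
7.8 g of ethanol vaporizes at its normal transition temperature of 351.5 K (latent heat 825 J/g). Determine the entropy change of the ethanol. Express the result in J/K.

ΔS = 18.3 J/K

Heat absorbed by the substance: Q = mL = 7.8 × 825 = 6435 J.
At constant T, ΔS = Q_rev/T = 6435 / 351.5 = 18.3 J/K.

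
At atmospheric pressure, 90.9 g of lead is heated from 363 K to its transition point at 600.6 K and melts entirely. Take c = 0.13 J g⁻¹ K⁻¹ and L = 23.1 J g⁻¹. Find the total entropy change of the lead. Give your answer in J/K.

Warming step: ΔS₁ = m c ln(T_tr/T_i) = 90.9 × 0.13 × ln(600.6/363) = 5.95 J/K.
Phase change: ΔS₂ = +mL/T_tr = 90.9 × 23.1 / 600.6 = 3.496 J/K.
ΔS_total = (5.95) + (3.496) = 9.45 J/K.

ΔS = 9.45 J/K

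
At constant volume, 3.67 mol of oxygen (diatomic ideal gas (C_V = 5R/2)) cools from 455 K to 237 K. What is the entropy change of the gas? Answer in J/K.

At constant volume, ΔS = nC_V ln(T₂/T₁) with C_V = 5R/2 = 20.79 J mol⁻¹ K⁻¹.
ΔS = 3.67 × 20.79 × ln(237/455) = -49.8 J/K.

ΔS = -49.8 J/K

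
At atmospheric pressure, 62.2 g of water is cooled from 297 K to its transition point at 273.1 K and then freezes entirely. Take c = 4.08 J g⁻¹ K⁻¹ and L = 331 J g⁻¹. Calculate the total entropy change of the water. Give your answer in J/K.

Cooling step: ΔS₁ = m c ln(T_tr/T_i) = 62.2 × 4.08 × ln(273.1/297) = -21.29 J/K.
Phase change: ΔS₂ = −mL/T_tr = −62.2 × 331 / 273.1 = -75.39 J/K.
ΔS_total = (-21.29) + (-75.39) = -96.7 J/K.

ΔS = -96.7 J/K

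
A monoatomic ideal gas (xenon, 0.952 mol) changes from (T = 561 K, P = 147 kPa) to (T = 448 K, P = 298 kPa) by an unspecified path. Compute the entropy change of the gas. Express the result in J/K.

ΔS = -10 J/K

ΔS = nC_p ln(T₂/T₁) − nR ln(P₂/P₁), with C_p = 5R/2 = 20.79 J mol⁻¹ K⁻¹ for a monoatomic ideal gas.
ΔS = 0.952 × [20.79 × ln(448/561) − 8.314 × ln(298/147)] = -10 J/K.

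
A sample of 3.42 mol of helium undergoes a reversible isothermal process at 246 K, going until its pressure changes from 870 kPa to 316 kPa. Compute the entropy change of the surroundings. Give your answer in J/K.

For an isothermal ideal gas ΔS_gas = nR ln(P₁/P₂) = 3.42 × 8.314 × ln(870/316) = 28.8 J/K.
The process is reversible, so ΔS_surr = −ΔS_gas = -28.8 J/K and ΔS_universe = 0.

ΔS_surr = -28.8 J/K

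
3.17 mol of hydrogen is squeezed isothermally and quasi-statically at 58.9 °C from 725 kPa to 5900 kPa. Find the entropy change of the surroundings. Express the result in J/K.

ΔS_surr = 55.3 J/K

For an isothermal ideal gas ΔS_gas = nR ln(P₁/P₂) = 3.17 × 8.314 × ln(725/5900) = -55.3 J/K.
The process is reversible, so ΔS_surr = −ΔS_gas = 55.3 J/K and ΔS_universe = 0.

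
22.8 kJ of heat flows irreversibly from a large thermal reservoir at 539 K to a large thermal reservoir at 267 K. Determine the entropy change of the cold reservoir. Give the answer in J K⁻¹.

The cold reservoir gains heat Q, so ΔS_cold = +Q/T_C = 22800/267 = 85.4 J/K.

ΔS_cold = 85.4 J/K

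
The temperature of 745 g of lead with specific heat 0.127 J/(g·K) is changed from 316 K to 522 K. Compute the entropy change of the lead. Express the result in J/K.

ΔS = 47.5 J/K

ΔS = ∫dQ_rev/T = m c ln(T₂/T₁) = 745 × 0.127 × ln(522/316) = 47.5 J/K.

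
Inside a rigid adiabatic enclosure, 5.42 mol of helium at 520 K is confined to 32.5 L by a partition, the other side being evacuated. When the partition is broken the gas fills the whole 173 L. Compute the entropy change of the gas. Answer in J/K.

For an ideal gas in free expansion Q = 0 and W = 0, so T is unchanged.
Entropy is a state function; using a reversible isothermal path, ΔS_gas = nR ln(V₂/V₁) = 5.42 × 8.314 × ln(173/32.5) = 75.3 J/K.

ΔS_gas = 75.3 J/K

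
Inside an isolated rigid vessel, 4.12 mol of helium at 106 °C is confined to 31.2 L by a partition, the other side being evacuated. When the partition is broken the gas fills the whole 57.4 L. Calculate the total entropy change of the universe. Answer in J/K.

For an ideal gas in free expansion Q = 0 and W = 0, so T is unchanged.
Entropy is a state function; using a reversible isothermal path, ΔS_gas = nR ln(V₂/V₁) = 4.12 × 8.314 × ln(57.4/31.2) = 20.9 J/K.
The insulated surroundings exchange no heat, so ΔS_surr = 0 and ΔS_universe = ΔS_gas.

ΔS_universe = 20.9 J/K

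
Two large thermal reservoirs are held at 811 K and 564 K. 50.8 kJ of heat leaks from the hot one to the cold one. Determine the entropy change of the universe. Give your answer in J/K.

ΔS_hot = −Q/T_H = −50800/811 = -62.64 J/K and ΔS_cold = +Q/T_C = 50800/564 = 90.07 J/K.
ΔS_total = -62.64 + 90.07 = 27.4 J/K, positive as the second law requires.

ΔS_total = 27.4 J/K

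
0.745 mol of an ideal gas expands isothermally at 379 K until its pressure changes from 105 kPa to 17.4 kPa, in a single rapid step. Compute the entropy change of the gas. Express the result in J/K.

ΔS_gas = 11.1 J/K

Entropy is a state function, so ΔS_gas depends only on the end states.
For an isothermal ideal gas ΔS_gas = nR ln(P₁/P₂) = 0.745 × 8.314 × ln(105/17.4) = 11.1 J/K.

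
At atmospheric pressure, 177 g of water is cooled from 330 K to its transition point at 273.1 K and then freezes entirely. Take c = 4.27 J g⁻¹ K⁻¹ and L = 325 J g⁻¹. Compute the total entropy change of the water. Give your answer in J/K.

Cooling step: ΔS₁ = m c ln(T_tr/T_i) = 177 × 4.27 × ln(273.1/330) = -143 J/K.
Phase change: ΔS₂ = −mL/T_tr = −177 × 325 / 273.1 = -210.6 J/K.
ΔS_total = (-143) + (-210.6) = -354 J/K.

ΔS = -354 J/K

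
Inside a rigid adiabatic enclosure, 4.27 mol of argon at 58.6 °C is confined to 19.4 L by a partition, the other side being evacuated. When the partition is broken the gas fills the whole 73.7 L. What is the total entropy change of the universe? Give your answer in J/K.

No heat is exchanged and no work is done, so the ideal-gas temperature stays constant.
Entropy is a state function; using a reversible isothermal path, ΔS_gas = nR ln(V₂/V₁) = 4.27 × 8.314 × ln(73.7/19.4) = 47.4 J/K.
The insulated surroundings exchange no heat, so ΔS_surr = 0 and ΔS_universe = ΔS_gas.

ΔS_universe = 47.4 J/K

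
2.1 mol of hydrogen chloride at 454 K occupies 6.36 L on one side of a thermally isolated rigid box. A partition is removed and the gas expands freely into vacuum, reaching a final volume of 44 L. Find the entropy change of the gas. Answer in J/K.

No heat is exchanged and no work is done, so the ideal-gas temperature stays constant.
Entropy is a state function; using a reversible isothermal path, ΔS_gas = nR ln(V₂/V₁) = 2.1 × 8.314 × ln(44/6.36) = 33.8 J/K.

ΔS_gas = 33.8 J/K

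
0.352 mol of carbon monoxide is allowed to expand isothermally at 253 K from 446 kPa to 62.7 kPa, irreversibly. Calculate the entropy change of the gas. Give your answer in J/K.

ΔS_gas = 5.74 J/K

Entropy is a state function, so ΔS_gas depends only on the end states.
For an isothermal ideal gas ΔS_gas = nR ln(P₁/P₂) = 0.352 × 8.314 × ln(446/62.7) = 5.74 J/K.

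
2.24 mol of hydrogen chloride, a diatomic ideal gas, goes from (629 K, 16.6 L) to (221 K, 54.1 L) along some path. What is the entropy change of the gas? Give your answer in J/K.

Entropy is a state function: ΔS = nC_V ln(T₂/T₁) + nR ln(V₂/V₁), with C_V = 5R/2 = 20.79 J mol⁻¹ K⁻¹ for a diatomic ideal gas.
ΔS = 2.24 × [20.79 × ln(221/629) + 8.314 × ln(54.1/16.6)] = -26.7 J/K.

ΔS = -26.7 J/K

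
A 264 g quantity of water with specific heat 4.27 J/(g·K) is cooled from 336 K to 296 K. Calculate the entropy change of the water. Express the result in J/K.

ΔS = -143 J/K

ΔS = ∫dQ_rev/T = m c ln(T₂/T₁) = 264 × 4.27 × ln(296/336) = -143 J/K.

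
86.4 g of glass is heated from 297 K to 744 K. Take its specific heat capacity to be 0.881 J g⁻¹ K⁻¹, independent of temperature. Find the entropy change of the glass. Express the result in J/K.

ΔS = 69.9 J/K

ΔS = ∫dQ_rev/T = m c ln(T₂/T₁) = 86.4 × 0.881 × ln(744/297) = 69.9 J/K.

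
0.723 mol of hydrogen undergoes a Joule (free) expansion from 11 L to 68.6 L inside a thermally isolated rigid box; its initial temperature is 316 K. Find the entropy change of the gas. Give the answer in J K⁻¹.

No heat is exchanged and no work is done, so the ideal-gas temperature stays constant.
Entropy is a state function; using a reversible isothermal path, ΔS_gas = nR ln(V₂/V₁) = 0.723 × 8.314 × ln(68.6/11) = 11 J/K.

ΔS_gas = 11 J/K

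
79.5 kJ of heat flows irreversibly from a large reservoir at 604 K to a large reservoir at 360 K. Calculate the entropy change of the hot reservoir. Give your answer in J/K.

ΔS_hot = -132 J/K

The hot reservoir loses heat Q, so ΔS_hot = −Q/T_H = −79500/604 = -132 J/K.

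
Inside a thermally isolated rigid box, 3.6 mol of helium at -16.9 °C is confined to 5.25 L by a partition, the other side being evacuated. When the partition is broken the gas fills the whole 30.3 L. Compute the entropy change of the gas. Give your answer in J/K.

For an ideal gas in free expansion Q = 0 and W = 0, so T is unchanged.
Entropy is a state function; using a reversible isothermal path, ΔS_gas = nR ln(V₂/V₁) = 3.6 × 8.314 × ln(30.3/5.25) = 52.5 J/K.

ΔS_gas = 52.5 J/K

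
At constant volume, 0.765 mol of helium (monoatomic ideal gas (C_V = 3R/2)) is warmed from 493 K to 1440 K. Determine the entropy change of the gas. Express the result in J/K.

ΔS = 10.2 J/K

At constant volume, ΔS = nC_V ln(T₂/T₁) with C_V = 3R/2 = 12.47 J mol⁻¹ K⁻¹.
ΔS = 0.765 × 12.47 × ln(1440/493) = 10.2 J/K.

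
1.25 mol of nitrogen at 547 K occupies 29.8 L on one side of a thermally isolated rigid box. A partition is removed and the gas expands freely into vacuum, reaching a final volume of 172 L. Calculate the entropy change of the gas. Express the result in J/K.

ΔS_gas = 18.2 J/K

No heat is exchanged and no work is done, so the ideal-gas temperature stays constant.
Entropy is a state function; using a reversible isothermal path, ΔS_gas = nR ln(V₂/V₁) = 1.25 × 8.314 × ln(172/29.8) = 18.2 J/K.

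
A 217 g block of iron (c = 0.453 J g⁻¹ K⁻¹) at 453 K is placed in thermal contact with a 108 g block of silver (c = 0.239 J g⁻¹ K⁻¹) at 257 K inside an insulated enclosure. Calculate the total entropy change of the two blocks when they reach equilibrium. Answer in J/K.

Energy balance: T_f = (m₁c₁T₁ + m₂c₂T₂)/(m₁c₁ + m₂c₂) = 412.24 K.
ΔS₁ = m₁c₁ ln(T_f/T₁) = 98.301 × ln(412.24/453) = -9.269 J/K.
ΔS₂ = m₂c₂ ln(T_f/T₂) = 25.812 × ln(412.24/257) = 12.2 J/K.
ΔS_total = -9.269 + 12.2 = 2.93 J/K.

ΔS_total = 2.93 J/K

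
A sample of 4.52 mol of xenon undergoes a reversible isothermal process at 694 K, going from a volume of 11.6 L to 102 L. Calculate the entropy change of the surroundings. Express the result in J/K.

ΔS_surr = -81.7 J/K

For an isothermal ideal gas ΔS_gas = nR ln(V₂/V₁) = 4.52 × 8.314 × ln(102/11.6) = 81.7 J/K.
The process is reversible, so ΔS_surr = −ΔS_gas = -81.7 J/K and ΔS_universe = 0.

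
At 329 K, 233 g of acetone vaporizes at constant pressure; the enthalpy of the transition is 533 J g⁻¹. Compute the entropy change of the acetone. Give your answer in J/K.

ΔS = 377 J/K

Heat absorbed by the substance: Q = mL = 233 × 533 = 124189 J.
At constant T, ΔS = Q_rev/T = 124189 / 329 = 377 J/K.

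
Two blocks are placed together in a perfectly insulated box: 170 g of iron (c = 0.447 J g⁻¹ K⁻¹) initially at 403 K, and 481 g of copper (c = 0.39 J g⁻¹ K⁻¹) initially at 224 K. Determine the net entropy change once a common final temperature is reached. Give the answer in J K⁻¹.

Energy balance: T_f = (m₁c₁T₁ + m₂c₂T₂)/(m₁c₁ + m₂c₂) = 275.61 K.
ΔS₁ = m₁c₁ ln(T_f/T₁) = 75.99 × ln(275.61/403) = -28.87 J/K.
ΔS₂ = m₂c₂ ln(T_f/T₂) = 187.59 × ln(275.61/224) = 38.89 J/K.
ΔS_total = -28.87 + 38.89 = 10 J/K.

ΔS_total = 10 J/K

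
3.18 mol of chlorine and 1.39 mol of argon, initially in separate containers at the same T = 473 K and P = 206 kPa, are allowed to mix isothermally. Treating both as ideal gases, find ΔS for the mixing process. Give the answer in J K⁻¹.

ΔS_mix = 23.3 J/K

Mole fractions: x_A = 3.18/4.57 = 0.696, x_B = 0.304.
ΔS_mix = −R(n_A ln x_A + n_B ln x_B) = −8.314 × (3.18 ln 0.696 + 1.39 ln 0.304) = 23.3 J/K.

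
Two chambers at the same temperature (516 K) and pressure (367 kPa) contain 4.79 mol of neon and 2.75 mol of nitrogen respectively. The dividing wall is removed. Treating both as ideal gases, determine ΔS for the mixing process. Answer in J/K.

ΔS_mix = 41.1 J/K

Mole fractions: x_A = 4.79/7.54 = 0.635, x_B = 0.365.
ΔS_mix = −R(n_A ln x_A + n_B ln x_B) = −8.314 × (4.79 ln 0.635 + 2.75 ln 0.365) = 41.1 J/K.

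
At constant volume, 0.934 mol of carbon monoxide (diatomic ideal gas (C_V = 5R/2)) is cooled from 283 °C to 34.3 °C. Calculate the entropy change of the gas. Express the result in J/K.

ΔS = -11.5 J/K

In kelvin: T₁ = 556.15 K, T₂ = 307.45 K. At constant volume, ΔS = nC_V ln(T₂/T₁) with C_V = 5R/2 = 20.79 J mol⁻¹ K⁻¹.
ΔS = 0.934 × 20.79 × ln(307.45/556.15) = -11.5 J/K.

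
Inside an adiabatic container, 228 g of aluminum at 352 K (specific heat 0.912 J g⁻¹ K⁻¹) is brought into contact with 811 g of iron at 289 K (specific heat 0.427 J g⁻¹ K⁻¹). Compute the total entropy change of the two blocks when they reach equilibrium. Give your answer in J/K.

ΔS_total = 2.56 J/K

Energy balance: T_f = (m₁c₁T₁ + m₂c₂T₂)/(m₁c₁ + m₂c₂) = 312.64 K.
ΔS₁ = m₁c₁ ln(T_f/T₁) = 207.936 × ln(312.64/352) = -24.66 J/K.
ΔS₂ = m₂c₂ ln(T_f/T₂) = 346.297 × ln(312.64/289) = 27.22 J/K.
ΔS_total = -24.66 + 27.22 = 2.56 J/K.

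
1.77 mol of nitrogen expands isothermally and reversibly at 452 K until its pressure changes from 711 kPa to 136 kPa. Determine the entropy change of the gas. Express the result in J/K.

For an isothermal ideal gas ΔS_gas = nR ln(P₁/P₂) = 1.77 × 8.314 × ln(711/136) = 24.3 J/K.

ΔS_gas = 24.3 J/K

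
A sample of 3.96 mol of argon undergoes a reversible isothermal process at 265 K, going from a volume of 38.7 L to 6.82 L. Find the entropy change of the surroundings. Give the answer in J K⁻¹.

For an isothermal ideal gas ΔS_gas = nR ln(V₂/V₁) = 3.96 × 8.314 × ln(6.82/38.7) = -57.2 J/K.
The process is reversible, so ΔS_surr = −ΔS_gas = 57.2 J/K and ΔS_universe = 0.

ΔS_surr = 57.2 J/K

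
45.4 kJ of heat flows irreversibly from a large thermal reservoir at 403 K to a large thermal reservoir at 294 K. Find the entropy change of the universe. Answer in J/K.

ΔS_total = 41.8 J/K

ΔS_hot = −Q/T_H = −45400/403 = -112.66 J/K and ΔS_cold = +Q/T_C = 45400/294 = 154.42 J/K.
ΔS_total = -112.66 + 154.42 = 41.8 J/K, positive as the second law requires.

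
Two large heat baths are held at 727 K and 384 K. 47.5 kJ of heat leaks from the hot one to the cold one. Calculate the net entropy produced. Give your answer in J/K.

ΔS_total = 58.4 J/K

ΔS_hot = −Q/T_H = −47500/727 = -65.34 J/K and ΔS_cold = +Q/T_C = 47500/384 = 123.7 J/K.
ΔS_total = -65.34 + 123.7 = 58.4 J/K, positive as the second law requires.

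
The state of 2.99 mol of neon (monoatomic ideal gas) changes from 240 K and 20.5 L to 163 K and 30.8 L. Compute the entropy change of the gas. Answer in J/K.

Entropy is a state function: ΔS = nC_V ln(T₂/T₁) + nR ln(V₂/V₁), with C_V = 3R/2 = 12.47 J mol⁻¹ K⁻¹ for a monoatomic ideal gas.
ΔS = 2.99 × [12.47 × ln(163/240) + 8.314 × ln(30.8/20.5)] = -4.31 J/K.

ΔS = -4.31 J/K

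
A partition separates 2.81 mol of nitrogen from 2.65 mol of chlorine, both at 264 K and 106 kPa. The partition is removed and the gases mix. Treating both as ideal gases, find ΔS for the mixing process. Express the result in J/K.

ΔS_mix = 31.4 J/K

Mole fractions: x_A = 2.81/5.46 = 0.515, x_B = 0.485.
ΔS_mix = −R(n_A ln x_A + n_B ln x_B) = −8.314 × (2.81 ln 0.515 + 2.65 ln 0.485) = 31.4 J/K.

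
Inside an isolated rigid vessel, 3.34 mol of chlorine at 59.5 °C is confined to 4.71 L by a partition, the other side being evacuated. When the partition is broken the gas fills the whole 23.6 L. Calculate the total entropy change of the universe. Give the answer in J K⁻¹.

No heat is exchanged and no work is done, so the ideal-gas temperature stays constant.
Entropy is a state function; using a reversible isothermal path, ΔS_gas = nR ln(V₂/V₁) = 3.34 × 8.314 × ln(23.6/4.71) = 44.8 J/K.
The insulated surroundings exchange no heat, so ΔS_surr = 0 and ΔS_universe = ΔS_gas.

ΔS_universe = 44.8 J/K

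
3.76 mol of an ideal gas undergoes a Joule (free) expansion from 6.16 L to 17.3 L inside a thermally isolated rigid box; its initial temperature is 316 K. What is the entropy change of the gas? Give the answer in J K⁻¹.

ΔS_gas = 32.3 J/K

For an ideal gas in free expansion Q = 0 and W = 0, so T is unchanged.
Entropy is a state function; using a reversible isothermal path, ΔS_gas = nR ln(V₂/V₁) = 3.76 × 8.314 × ln(17.3/6.16) = 32.3 J/K.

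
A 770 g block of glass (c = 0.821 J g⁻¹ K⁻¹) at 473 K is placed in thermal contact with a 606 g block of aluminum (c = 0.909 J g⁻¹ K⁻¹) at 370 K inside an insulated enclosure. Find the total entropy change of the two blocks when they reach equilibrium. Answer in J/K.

ΔS_total = 8.81 J/K

Energy balance: T_f = (m₁c₁T₁ + m₂c₂T₂)/(m₁c₁ + m₂c₂) = 425.04 K.
ΔS₁ = m₁c₁ ln(T_f/T₁) = 632.17 × ln(425.04/473) = -67.5868 J/K.
ΔS₂ = m₂c₂ ln(T_f/T₂) = 550.854 × ln(425.04/370) = 76.3924 J/K.
ΔS_total = -67.5868 + 76.3924 = 8.81 J/K.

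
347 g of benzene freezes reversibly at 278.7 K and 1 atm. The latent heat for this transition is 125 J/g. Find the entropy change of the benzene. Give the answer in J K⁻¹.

ΔS = -156 J/K

Heat released by the substance: Q = −mL = −347 × 125 = −43375 J.
At constant T, ΔS = Q_rev/T = −43375 / 278.7 = -156 J/K.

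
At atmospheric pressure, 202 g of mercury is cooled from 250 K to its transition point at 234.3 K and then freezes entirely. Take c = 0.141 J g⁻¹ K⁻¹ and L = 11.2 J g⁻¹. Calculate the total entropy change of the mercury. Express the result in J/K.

ΔS = -11.5 J/K

Cooling step: ΔS₁ = m c ln(T_tr/T_i) = 202 × 0.141 × ln(234.3/250) = -1.847 J/K.
Phase change: ΔS₂ = −mL/T_tr = −202 × 11.2 / 234.3 = -9.656 J/K.
ΔS_total = (-1.847) + (-9.656) = -11.5 J/K.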